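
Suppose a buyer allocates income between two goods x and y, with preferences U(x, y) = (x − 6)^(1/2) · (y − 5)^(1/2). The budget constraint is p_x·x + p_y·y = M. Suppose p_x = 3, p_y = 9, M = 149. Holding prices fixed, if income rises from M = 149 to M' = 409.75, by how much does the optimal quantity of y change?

This is Cobb-Douglas in (x−6, y−5): tangency gives 0.5·p_y·(y−5) = 0.5·p_x·(x−6).
Substituting into the budget: x* = 6 + 0.5·(M − 6·p_x − 5·p_y)/p_x, and y* = 5 + 0.5·(…)/p_y.
Discretionary income = 149 − 6·3 − 5·9 = 86; y* = 5 + 0.5·86/9 = 9.7778.
At M' = 409.75: y* = 24.2639. Change: 24.2639 − 9.7778 = 14.4861.

Δy* = 14.4861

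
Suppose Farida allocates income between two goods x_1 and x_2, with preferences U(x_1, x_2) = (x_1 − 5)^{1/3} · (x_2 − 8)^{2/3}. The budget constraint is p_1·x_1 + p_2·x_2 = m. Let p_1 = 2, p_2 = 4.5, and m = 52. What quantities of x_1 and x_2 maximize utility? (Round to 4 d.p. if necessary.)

x_1* = 6, x_2* = 8.8889

This is Cobb-Douglas in (x_1−5, x_2−8): tangency gives 1/3·p_2·(x_2−8) = 2/3·p_1·(x_1−5).
Substituting into the budget: x_1* = 5 + 1/3·(m − 5·p_1 − 8·p_2)/p_1, and x_2* = 8 + 2/3·(…)/p_2.
Discretionary income = 52 − 5·2 − 8·4.5 = 6; x_1* = 5 + 1/3·6/2 = 6; x_2* = 8 + 2/3·6/4.5 = 8.8889.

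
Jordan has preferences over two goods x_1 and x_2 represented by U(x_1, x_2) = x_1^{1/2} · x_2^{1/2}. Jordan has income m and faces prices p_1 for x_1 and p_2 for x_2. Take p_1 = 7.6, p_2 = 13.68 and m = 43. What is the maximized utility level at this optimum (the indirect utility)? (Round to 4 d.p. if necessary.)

MU_x_1/MU_x_2 = (0.5·x_2)/(0.5·x_1); tangency sets this equal to p_1/p_2.
Rearranging, p_2·x_2 = p_1·x_1. Substituting into the budget gives p_1·x_1·(1 + 1) = m.
Demand: x_1*(p_1,p_2,m) = 0.5·m/p_1 and x_2* = 0.5·m/p_2.
At p_1=7.6, p_2=13.68, m=43: x_1* = 0.5·43/7.6 = 2.8289, x_2* = 1.5716.
Utility at the optimum: U(2.8289, 1.5716) = 2.1086.

V = 2.1086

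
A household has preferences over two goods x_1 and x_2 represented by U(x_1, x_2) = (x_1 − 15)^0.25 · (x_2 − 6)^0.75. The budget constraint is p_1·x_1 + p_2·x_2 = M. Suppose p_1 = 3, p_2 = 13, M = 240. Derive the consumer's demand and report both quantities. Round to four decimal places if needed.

x_1* = 24.75, x_2* = 12.75

MRS = (1/3)·(x_2−6)/(x_1−15). Tangency with p_1/p_2 gives x_2−6 = 3·(p_1/p_2)·(x_1−15).
After buying the subsistence bundle (15, 6), a share 0.25 of the remaining income goes to x_1: x_1* = 15 + 0.25·(M − 15p_1 − 6p_2)/p_1.
Discretionary income = 240 − 15·3 − 6·13 = 117; x_1* = 15 + 0.25·117/3 = 24.75; x_2* = 6 + 0.75·117/13 = 12.75.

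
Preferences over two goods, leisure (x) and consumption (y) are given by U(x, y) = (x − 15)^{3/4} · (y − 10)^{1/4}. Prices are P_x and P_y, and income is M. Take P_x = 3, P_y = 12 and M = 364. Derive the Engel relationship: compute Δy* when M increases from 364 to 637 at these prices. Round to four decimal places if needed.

MRS = 3·(y−10)/(x−15). Tangency with P_x/P_y gives y−10 = (1/3)·(P_x/P_y)·(x−15).
Substituting into the budget: x* = 15 + 0.75·(M − 15·P_x − 10·P_y)/P_x, and y* = 10 + 0.25·(…)/P_y.
Discretionary income = 364 − 15·3 − 10·12 = 199; y* = 10 + 0.25·199/12 = 14.1458.
At M' = 637: y* = 19.8333. Change: 19.8333 − 14.1458 = 5.6875.

Δy* = 5.6875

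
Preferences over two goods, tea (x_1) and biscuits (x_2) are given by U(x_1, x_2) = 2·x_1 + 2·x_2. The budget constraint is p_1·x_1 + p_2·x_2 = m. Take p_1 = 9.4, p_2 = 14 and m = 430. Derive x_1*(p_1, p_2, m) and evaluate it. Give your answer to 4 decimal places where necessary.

x_1* = 45.7447

Linear utility — the consumer picks whichever good has higher MU/price: 2/9.4 = 0.2128 vs 2/14 = 0.1429.
x_1 gives more utility per dollar, so spend all income on x_1: x_1* = m/p_1, x_2* = 0.
Numerically: x_1* = 45.7447, x_2* = 0.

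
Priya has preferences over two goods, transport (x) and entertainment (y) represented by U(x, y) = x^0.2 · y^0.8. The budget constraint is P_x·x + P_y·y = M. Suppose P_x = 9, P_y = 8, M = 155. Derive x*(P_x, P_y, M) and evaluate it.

The MRS is (1/4)·y/x. Set MRS = P_x/P_y.
So 0.2·P_y·y = 0.8·P_x·x; combined with the budget, a share 0.2 of income goes to x.
Demand: x*(P_x,P_y,M) = 0.2·M/P_x and y* = 0.8·M/P_y.
At P_x=9, P_y=8, M=155: x* = 0.2·155/9 = 3.4444.

x* = 3.4444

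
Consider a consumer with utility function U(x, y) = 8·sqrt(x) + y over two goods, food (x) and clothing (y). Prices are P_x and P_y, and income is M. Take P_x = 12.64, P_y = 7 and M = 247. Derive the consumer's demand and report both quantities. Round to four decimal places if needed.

Solve: √x = 4·P_y/P_x, so x*(P_x,P_y) = (4·P_y/P_x)², and y* = (M − P_x·x*)/P_y.
Plugging in: x* = (4·7/12.64)² = 4.9071, y* = 26.425.

x* = 4.9071, y* = 26.425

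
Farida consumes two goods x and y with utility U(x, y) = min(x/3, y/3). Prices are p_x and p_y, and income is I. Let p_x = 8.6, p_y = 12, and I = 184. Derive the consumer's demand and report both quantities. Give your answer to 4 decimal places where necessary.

Leontief preferences: the optimum is at the kink where x/3 = y/3, i.e. y = x.
Budget: p_x·x + p_y·x = I, so (3·p_x + 3·p_y)·x = 3·I.
Demand: x*(p_x,p_y,I) = 3·I/(3·p_x + 3·p_y), y* = 3·I/(3·p_x + 3·p_y).
Here 3·8.6 + 3·12 = 61.8, giving x* = 8.932 and y* = 8.932.

x* = 8.932, y* = 8.932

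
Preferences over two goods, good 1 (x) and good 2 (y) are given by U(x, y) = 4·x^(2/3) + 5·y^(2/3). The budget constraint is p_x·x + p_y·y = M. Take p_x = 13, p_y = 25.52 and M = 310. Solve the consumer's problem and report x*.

x* = 15.8255

Substitute y = (y/x)·x into the budget: x* = M/(p_x + p_y·(y/x)).
Numerically y/x = 0.258177, so x* = 310/(13 + 25.52·0.258177) = 15.8255.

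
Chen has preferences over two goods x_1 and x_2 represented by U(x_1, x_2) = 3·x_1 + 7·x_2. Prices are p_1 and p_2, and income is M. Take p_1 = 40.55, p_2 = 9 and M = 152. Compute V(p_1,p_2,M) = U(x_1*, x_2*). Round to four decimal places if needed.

V = 118.2222

Numerically: x_1* = 0, x_2* = 16.8889.
Utility at the optimum: U(0, 16.8889) = 118.2222.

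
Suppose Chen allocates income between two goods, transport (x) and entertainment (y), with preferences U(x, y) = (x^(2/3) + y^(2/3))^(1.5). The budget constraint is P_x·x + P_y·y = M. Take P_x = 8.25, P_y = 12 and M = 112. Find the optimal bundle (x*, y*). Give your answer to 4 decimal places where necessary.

x* = 9.2186, y* = 2.9956

With the ratio pinned down, the budget gives x* = M/(P_x + P_y·(y/x)) and y* = (y/x)·x*.
Numerically y/x = 0.324951, so x* = 112/(8.25 + 12·0.324951) = 9.2186 and y* = 0.324951·9.2186 = 2.9956.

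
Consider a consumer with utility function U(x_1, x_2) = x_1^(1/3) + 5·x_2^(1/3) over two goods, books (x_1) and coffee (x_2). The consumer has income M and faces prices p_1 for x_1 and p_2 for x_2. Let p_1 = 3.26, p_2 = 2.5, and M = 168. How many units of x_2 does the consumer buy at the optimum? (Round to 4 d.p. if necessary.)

With the ratio pinned down, the budget gives x_1* = M/(p_1 + p_2·(x_2/x_1)) and x_2* = (x_2/x_1)·x_1*.
Numerically x_2/x_1 = 16.648358, so x_1* = 168/(3.26 + 2.5·16.648358) = 3.7432 and x_2* = 16.648358·3.7432 = 62.3188.

x_2* = 62.3188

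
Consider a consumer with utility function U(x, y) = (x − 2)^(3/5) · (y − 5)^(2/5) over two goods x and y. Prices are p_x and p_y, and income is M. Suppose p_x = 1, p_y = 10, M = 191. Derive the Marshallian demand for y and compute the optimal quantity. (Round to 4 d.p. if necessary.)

y* = 10.56

Let x' = x−2, y' = y−5. MRS = (3/2)·y'/x' = p_x/p_y.
Substituting into the budget: x* = 2 + 0.6·(M − 2·p_x − 5·p_y)/p_x, and y* = 5 + 0.4·(…)/p_y.
Discretionary income = 191 − 2·1 − 5·10 = 139; y* = 5 + 0.4·139/10 = 10.56.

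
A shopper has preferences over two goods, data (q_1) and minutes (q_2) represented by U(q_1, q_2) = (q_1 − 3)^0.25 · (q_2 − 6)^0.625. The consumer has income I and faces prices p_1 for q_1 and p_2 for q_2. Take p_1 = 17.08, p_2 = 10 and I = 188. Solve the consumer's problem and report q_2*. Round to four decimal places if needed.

q_2* = 11.4829

Substituting into the budget: q_1* = 3 + 2/7·(I − 3·p_1 − 6·p_2)/p_1, and q_2* = 6 + 5/7·(…)/p_2.
Discretionary income = 188 − 3·17.08 − 6·10 = 76.76; q_2* = 6 + 5/7·76.76/10 = 11.4829.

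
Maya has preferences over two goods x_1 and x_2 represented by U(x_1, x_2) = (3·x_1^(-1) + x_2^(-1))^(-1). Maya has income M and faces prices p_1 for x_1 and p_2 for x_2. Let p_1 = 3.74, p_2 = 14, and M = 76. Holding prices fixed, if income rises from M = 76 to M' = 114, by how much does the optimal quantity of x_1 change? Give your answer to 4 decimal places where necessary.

Δx_1* = 4.7994

MRS = MU_x_1/MU_x_2 = 3·(x_2/x_1)^(2). Set equal to p_1/p_2.
Hence x_2/x_1 = ((1/3)·p_1/p_2)^(1/(2)), i.e. raised to the 0.5 power.
Substitute x_2 = (x_2/x_1)·x_1 into the budget: x_1* = M/(p_1 + p_2·(x_2/x_1)).
Numerically x_2/x_1 = 0.298408, so x_1* = 76/(3.74 + 14·0.298408) = 9.5987.
At M' = 114: x_1* = 14.3981. Change: 14.3981 − 9.5987 = 4.7994.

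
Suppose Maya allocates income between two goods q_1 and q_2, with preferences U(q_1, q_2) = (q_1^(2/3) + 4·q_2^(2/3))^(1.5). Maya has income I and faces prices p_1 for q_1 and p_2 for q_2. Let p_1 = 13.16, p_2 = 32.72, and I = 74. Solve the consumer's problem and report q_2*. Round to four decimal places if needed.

Substitute q_2 = (q_2/q_1)·q_1 into the budget: q_1* = I/(p_1 + p_2·(q_2/q_1)).
Numerically q_2/q_1 = 4.163972, so q_1* = 74/(13.16 + 32.72·4.163972) = 0.4953 and q_2* = 4.163972·0.4953 = 2.0624.

q_2* = 2.0624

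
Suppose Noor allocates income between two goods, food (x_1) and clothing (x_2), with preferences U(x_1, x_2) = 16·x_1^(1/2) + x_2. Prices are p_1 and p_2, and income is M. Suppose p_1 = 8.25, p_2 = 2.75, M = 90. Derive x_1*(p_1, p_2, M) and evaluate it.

Set MRS = p_1/p_2: 8·x_1^(−1/2) = p_1/p_2.
Solve: √x_1 = 8·p_2/p_1, so x_1*(p_1,p_2) = (8·p_2/p_1)², and x_2* = (M − p_1·x_1*)/p_2.
Plugging in: x_1* = (8·2.75/8.25)² = 7.1111.

x_1* = 7.1111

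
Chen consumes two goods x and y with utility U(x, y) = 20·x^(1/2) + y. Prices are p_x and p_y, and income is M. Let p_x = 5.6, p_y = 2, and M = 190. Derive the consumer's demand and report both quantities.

MU_x = 10/√x, MU_y = 1. Tangency: 10/√x = p_x/p_y.
Thus x* = (10·p_y/p_x)² — independent of M — with the rest of income spent on y.
Plugging in: x* = (10·2/5.6)² = 12.7551, y* = 59.2857.

x* = 12.7551, y* = 59.2857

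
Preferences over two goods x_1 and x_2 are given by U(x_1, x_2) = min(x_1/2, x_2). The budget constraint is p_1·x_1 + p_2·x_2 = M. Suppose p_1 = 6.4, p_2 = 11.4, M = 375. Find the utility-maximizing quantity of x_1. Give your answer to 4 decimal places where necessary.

With perfect complements, no substitution: consume in ratio x_1:x_2 = 2:1.
Budget: p_1·x_1 + p_2·(1/2)·x_1 = M, so (2·p_1 + p_2)·x_1 = 2·M.
Demand: x_1*(p_1,p_2,M) = 2·M/(2·p_1 + p_2), x_2* = M/(2·p_1 + p_2).
Here 2·6.4 + 11.4 = 24.2, giving x_1* = 30.9917.

x_1* = 30.9917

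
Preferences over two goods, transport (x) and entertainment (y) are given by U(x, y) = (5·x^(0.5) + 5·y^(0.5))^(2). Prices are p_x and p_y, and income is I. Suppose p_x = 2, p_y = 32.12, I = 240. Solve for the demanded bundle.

MU_x ∝ 5·x^(-0.5), MU_y ∝ 5·y^(-0.5), so MRS = (y/x)^(0.5) = p_x/p_y.
Hence y/x = (p_x/p_y)^(1/(0.5)), i.e. raised to the 2 power.
Substitute y = (y/x)·x into the budget: x* = I/(p_x + p_y·(y/x)).
Numerically y/x = 0.003877, so x* = 240/(2 + 32.12·0.003877) = 112.966 and y* = 0.003877·112.966 = 0.438.

x* = 112.966, y* = 0.438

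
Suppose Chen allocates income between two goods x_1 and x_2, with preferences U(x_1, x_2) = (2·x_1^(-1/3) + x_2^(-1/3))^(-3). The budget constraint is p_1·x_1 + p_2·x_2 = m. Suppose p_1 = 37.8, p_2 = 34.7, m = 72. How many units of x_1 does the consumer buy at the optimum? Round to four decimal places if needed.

From the CES first-order condition, 2·(x_2/x_1)^(4/3) = p_1/p_2.
Solve for the ratio: x_2/x_1 = [(1/2)·p_1/p_2]^(0.75).
Substitute x_2 = (x_2/x_1)·x_1 into the budget: x_1* = m/(p_1 + p_2·(x_2/x_1)).
Numerically x_2/x_1 = 0.634015, so x_1* = 72/(37.8 + 34.7·0.634015) = 1.204.

x_1* = 1.204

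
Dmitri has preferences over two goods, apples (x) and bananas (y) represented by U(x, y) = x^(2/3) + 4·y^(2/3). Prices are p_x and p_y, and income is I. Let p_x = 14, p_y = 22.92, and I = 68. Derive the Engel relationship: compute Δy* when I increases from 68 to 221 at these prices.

Δy* = 6.4071

Numerically y/x = 14.585464, so x* = 68/(14 + 22.92·14.585464) = 0.1952 and y* = 14.585464·0.1952 = 2.8476.
At I' = 221: y* = 9.2547. Change: 9.2547 − 2.8476 = 6.4071.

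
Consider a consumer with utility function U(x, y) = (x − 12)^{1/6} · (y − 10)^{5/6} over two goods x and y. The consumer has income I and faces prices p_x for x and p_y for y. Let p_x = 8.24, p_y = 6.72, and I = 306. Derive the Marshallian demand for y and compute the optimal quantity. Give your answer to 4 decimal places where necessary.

y* = 27.3512

This is Cobb-Douglas in (x−12, y−10): tangency gives 1/6·p_y·(y−10) = 5/6·p_x·(x−12).
After buying the subsistence bundle (12, 10), a share 1/6 of the remaining income goes to x: x* = 12 + 1/6·(I − 12p_x − 10p_y)/p_x.
Discretionary income = 306 − 12·8.24 − 10·6.72 = 139.92; y* = 10 + 5/6·139.92/6.72 = 27.3512.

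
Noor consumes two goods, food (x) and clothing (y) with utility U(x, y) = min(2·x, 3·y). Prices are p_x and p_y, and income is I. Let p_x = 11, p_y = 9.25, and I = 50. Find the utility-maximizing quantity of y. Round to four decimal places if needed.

Demand: x*(p_x,p_y,I) = 3·I/(3·p_x + 2·p_y), y* = 2·I/(3·p_x + 2·p_y).
Here 3·11 + 2·9.25 = 51.5, giving y* = 1.9417.

y* = 1.9417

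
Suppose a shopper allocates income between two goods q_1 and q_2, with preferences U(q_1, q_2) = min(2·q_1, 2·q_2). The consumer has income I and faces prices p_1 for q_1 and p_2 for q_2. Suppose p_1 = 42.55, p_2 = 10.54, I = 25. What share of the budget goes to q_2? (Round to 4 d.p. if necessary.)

share on q_2 = 0.1985

With perfect complements, no substitution: consume in ratio q_1:q_2 = 2:2.
Budget: p_1·q_1 + p_2·q_1 = I, so (2·p_1 + 2·p_2)·q_1 = 2·I.
Demand: q_1*(p_1,p_2,I) = 2·I/(2·p_1 + 2·p_2), q_2* = 2·I/(2·p_1 + 2·p_2).
Here 2·42.55 + 2·10.54 = 106.18, giving q_1* = 0.4709 and q_2* = 0.4709.
Expenditure on q_2: 10.54·0.4709 = 4.9633; share = 0.1985.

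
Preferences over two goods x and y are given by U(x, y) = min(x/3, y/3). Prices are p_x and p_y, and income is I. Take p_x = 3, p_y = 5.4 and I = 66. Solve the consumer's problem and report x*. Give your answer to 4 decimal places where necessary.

x* = 7.8571

Leontief preferences: the optimum is at the kink where x/3 = y/3, i.e. y = x.
Budget: p_x·x + p_y·x = I, so (3·p_x + 3·p_y)·x = 3·I.
Demand: x*(p_x,p_y,I) = 3·I/(3·p_x + 3·p_y), y* = 3·I/(3·p_x + 3·p_y).
Here 3·3 + 3·5.4 = 25.2, giving x* = 7.8571.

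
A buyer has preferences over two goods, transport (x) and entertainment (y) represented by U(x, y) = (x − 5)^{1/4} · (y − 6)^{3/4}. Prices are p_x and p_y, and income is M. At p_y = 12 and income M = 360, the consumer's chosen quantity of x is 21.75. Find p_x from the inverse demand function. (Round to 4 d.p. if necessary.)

Let x' = x−5, y' = y−6. MRS = (1/3)·y'/x' = p_x/p_y.
After buying the subsistence bundle (5, 6), a share 0.25 of the remaining income goes to x: x* = 5 + 0.25·(M − 5p_x − 6p_y)/p_x.
Set x* = 21.75 in the demand function and solve for p_x: p_x = 4.

p_x = 4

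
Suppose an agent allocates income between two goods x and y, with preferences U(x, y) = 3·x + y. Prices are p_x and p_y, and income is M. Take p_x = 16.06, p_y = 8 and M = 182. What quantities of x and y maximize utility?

x* = 11.3325, y* = 0

Perfect substitutes: compare marginal utility per dollar. 3/p_x vs 1/p_y → 0.1868 vs 0.125.
x gives more utility per dollar, so spend all income on x: x* = M/p_x, y* = 0.
Numerically: x* = 11.3325, y* = 0.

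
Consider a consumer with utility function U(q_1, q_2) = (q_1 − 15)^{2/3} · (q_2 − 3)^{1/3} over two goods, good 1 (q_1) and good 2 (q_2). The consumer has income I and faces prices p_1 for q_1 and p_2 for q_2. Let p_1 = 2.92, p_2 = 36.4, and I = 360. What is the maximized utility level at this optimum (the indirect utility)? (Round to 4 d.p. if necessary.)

This is Cobb-Douglas in (q_1−15, q_2−3): tangency gives 2/3·p_2·(q_2−3) = 1/3·p_1·(q_1−15).
After buying the subsistence bundle (15, 3), a share 2/3 of the remaining income goes to q_1: q_1* = 15 + 2/3·(I − 15p_1 − 3p_2)/p_1.
Discretionary income = 360 − 15·2.92 − 3·36.4 = 207; q_1* = 15 + 2/3·207/2.92 = 62.2603; q_2* = 3 + 1/3·207/36.4 = 4.8956.
Utility at the optimum: U(62.2603, 4.8956) = 16.1776.

V = 16.1776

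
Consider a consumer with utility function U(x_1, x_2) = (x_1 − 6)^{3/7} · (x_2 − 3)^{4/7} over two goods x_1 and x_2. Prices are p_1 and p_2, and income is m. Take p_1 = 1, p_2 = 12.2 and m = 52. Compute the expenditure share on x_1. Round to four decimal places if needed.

share on x_1 = 0.1929

Let x_1' = x_1−6, x_2' = x_2−3. MRS = (3/4)·x_2'/x_1' = p_1/p_2.
Substituting into the budget: x_1* = 6 + 3/7·(m − 6·p_1 − 3·p_2)/p_1, and x_2* = 3 + 4/7·(…)/p_2.
Discretionary income = 52 − 6·1 − 3·12.2 = 9.4; x_1* = 6 + 3/7·9.4/1 = 10.0286; x_2* = 3 + 4/7·9.4/12.2 = 3.4403.
Expenditure on x_1: 1·10.0286 = 10.0286; share = 0.1929.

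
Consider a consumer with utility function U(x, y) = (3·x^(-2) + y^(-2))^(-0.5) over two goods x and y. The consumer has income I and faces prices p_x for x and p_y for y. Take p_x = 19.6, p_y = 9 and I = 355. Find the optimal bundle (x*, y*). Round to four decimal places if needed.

With the ratio pinned down, the budget gives x* = I/(p_x + p_y·(y/x)) and y* = (y/x)·x*.
Numerically y/x = 0.898733, so x* = 355/(19.6 + 9·0.898733) = 12.8212 and y* = 0.898733·12.8212 = 11.5228.

x* = 12.8212, y* = 11.5228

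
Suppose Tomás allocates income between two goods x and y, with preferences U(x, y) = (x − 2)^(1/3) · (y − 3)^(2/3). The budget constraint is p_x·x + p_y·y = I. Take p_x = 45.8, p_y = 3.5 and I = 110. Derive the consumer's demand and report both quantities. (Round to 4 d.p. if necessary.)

x* = 2.0575, y* = 4.5048

MRS = (1/2)·(y−3)/(x−2). Tangency with p_x/p_y gives y−3 = 2·(p_x/p_y)·(x−2).
Substituting into the budget: x* = 2 + 1/3·(I − 2·p_x − 3·p_y)/p_x, and y* = 3 + 2/3·(…)/p_y.
Discretionary income = 110 − 2·45.8 − 3·3.5 = 7.9; x* = 2 + 1/3·7.9/45.8 = 2.0575; y* = 3 + 2/3·7.9/3.5 = 4.5048.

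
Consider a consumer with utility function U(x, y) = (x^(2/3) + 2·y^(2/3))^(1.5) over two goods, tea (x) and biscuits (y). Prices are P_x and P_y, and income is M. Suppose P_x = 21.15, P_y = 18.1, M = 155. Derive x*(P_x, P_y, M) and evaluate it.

MU_x ∝ x^(-1/3), MU_y ∝ 2·y^(-1/3), so MRS = (1/2)·(y/x)^(1/3) = P_x/P_y.
Hence y/x = (2·P_x/P_y)^(1/(1/3)), i.e. raised to the 3 power.
With the ratio pinned down, the budget gives x* = M/(P_x + P_y·(y/x)) and y* = (y/x)·x*.
Numerically y/x = 12.763958, so x* = 155/(21.15 + 18.1·12.763958) = 0.6146.

x* = 0.6146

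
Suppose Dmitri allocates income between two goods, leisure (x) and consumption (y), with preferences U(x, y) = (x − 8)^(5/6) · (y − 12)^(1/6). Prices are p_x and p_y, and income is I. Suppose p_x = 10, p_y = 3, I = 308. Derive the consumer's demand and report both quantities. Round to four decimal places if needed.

This is Cobb-Douglas in (x−8, y−12): tangency gives 5/6·p_y·(y−12) = 1/6·p_x·(x−8).
Substituting into the budget: x* = 8 + 5/6·(I − 8·p_x − 12·p_y)/p_x, and y* = 12 + 1/6·(…)/p_y.
Discretionary income = 308 − 8·10 − 12·3 = 192; x* = 8 + 5/6·192/10 = 24; y* = 12 + 1/6·192/3 = 22.6667.

x* = 24, y* = 22.6667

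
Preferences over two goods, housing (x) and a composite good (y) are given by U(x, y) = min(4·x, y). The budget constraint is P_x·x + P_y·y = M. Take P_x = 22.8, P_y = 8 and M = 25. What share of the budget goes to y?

Leontief preferences: the optimum is at the kink where x/1 = y/4, i.e. y = 4·x.
Budget: P_x·x + P_y·4·x = M, so (P_x + 4·P_y)·x = M.
Demand: x*(P_x,P_y,M) = M/(P_x + 4·P_y), y* = 4·M/(P_x + 4·P_y).
Here 22.8 + 4·8 = 54.8, giving x* = 0.4562 and y* = 1.8248.
Expenditure on y: 8·1.8248 = 14.5985; share = 0.5839.

share on y = 0.5839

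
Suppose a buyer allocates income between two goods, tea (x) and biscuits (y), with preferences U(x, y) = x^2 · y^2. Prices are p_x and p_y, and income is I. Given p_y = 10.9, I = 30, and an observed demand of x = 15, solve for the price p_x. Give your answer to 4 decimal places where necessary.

The MRS is y/x. Set MRS = p_x/p_y.
Rearranging, p_y·y = p_x·x. Substituting into the budget gives p_x·x·(1 + 1) = I.
Demand: x*(p_x,p_y,I) = 0.5·I/p_x and y* = 0.5·I/p_y.
Set x* = 15 in the demand function and solve for p_x: p_x = 1.

p_x = 1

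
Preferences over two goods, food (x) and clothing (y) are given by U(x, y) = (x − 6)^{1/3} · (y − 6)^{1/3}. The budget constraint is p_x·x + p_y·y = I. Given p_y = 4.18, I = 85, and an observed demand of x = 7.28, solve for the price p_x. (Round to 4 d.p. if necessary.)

p_x = 7

Let x' = x−6, y' = y−6. MRS = y'/x' = p_x/p_y.
Substituting into the budget: x* = 6 + 0.5·(I − 6·p_x − 6·p_y)/p_x, and y* = 6 + 0.5·(…)/p_y.
Set x* = 7.28 in the demand function and solve for p_x: p_x = 7.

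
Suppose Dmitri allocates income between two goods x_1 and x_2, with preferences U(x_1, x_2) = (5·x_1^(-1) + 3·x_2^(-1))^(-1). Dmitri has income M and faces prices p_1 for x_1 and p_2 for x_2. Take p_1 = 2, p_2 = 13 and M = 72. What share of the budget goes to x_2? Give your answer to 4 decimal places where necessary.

MU_x_1 ∝ 5·x_1^(-2), MU_x_2 ∝ 3·x_2^(-2), so MRS = (5/3)·(x_2/x_1)^(2) = p_1/p_2.
Hence x_2/x_1 = ((3/5)·p_1/p_2)^(1/(2)), i.e. raised to the 0.5 power.
With the ratio pinned down, the budget gives x_1* = M/(p_1 + p_2·(x_2/x_1)) and x_2* = (x_2/x_1)·x_1*.
Numerically x_2/x_1 = 0.303822, so x_1* = 72/(2 + 13·0.303822) = 12.1015 and x_2* = 0.303822·12.1015 = 3.6767.
Expenditure on x_2: 13·3.6767 = 47.797; share = 0.6638.

share on x_2 = 0.6638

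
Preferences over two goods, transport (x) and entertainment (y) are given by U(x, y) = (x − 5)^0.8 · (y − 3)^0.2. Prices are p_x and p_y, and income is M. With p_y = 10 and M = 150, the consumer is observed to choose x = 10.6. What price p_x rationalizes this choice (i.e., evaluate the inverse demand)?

MRS = 4·(y−3)/(x−5). Tangency with p_x/p_y gives y−3 = (1/4)·(p_x/p_y)·(x−5).
Substituting into the budget: x* = 5 + 0.8·(M − 5·p_x − 3·p_y)/p_x, and y* = 3 + 0.2·(…)/p_y.
Set x* = 10.6 in the demand function and solve for p_x: p_x = 10.

p_x = 10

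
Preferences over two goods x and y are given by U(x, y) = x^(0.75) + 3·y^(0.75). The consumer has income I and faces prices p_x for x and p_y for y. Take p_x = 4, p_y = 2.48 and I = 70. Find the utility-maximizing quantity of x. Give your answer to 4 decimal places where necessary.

From the CES first-order condition, (1/3)·(y/x)^(0.25) = p_x/p_y.
Solve for the ratio: y/x = [3·p_x/p_y]^(4).
With the ratio pinned down, the budget gives x* = I/(p_x + p_y·(y/x)) and y* = (y/x)·x*.
Numerically y/x = 548.173783, so x* = 70/(4 + 2.48·548.173783) = 0.0513.

x* = 0.0513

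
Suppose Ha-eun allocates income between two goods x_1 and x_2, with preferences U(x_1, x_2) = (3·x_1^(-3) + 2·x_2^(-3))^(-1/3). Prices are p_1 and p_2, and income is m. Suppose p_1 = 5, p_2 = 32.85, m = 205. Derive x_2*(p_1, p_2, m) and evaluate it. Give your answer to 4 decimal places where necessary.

MRS = MU_x_1/MU_x_2 = (3/2)·(x_2/x_1)^(4). Set equal to p_1/p_2.
Hence x_2/x_1 = ((2/3)·p_1/p_2)^(1/(4)), i.e. raised to the 0.25 power.
With the ratio pinned down, the budget gives x_1* = m/(p_1 + p_2·(x_2/x_1)) and x_2* = (x_2/x_1)·x_1*.
Numerically x_2/x_1 = 0.564398, so x_1* = 205/(5 + 32.85·0.564398) = 8.7084 and x_2* = 0.564398·8.7084 = 4.915.

x_2* = 4.915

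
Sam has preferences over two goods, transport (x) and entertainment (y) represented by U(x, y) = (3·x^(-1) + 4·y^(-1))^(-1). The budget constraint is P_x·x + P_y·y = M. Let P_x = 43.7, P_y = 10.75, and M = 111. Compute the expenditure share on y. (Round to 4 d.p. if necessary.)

share on y = 0.3642

From the CES first-order condition, (3/4)·(y/x)^(2) = P_x/P_y.
Hence y/x = ((4/3)·P_x/P_y)^(1/(2)), i.e. raised to the 0.5 power.
With the ratio pinned down, the budget gives x* = M/(P_x + P_y·(y/x)) and y* = (y/x)·x*.
Numerically y/x = 2.328123, so x* = 111/(43.7 + 10.75·2.328123) = 1.6151 and y* = 2.328123·1.6151 = 3.7601.
Expenditure on y: 10.75·3.7601 = 40.4211; share = 0.3642.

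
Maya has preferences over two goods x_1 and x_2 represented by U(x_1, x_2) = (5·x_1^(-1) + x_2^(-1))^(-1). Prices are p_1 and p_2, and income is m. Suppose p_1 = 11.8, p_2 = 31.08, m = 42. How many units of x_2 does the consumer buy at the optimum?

From the CES first-order condition, 5·(x_2/x_1)^(2) = p_1/p_2.
Solve for the ratio: x_2/x_1 = [(1/5)·p_1/p_2]^(0.5).
Substitute x_2 = (x_2/x_1)·x_1 into the budget: x_1* = m/(p_1 + p_2·(x_2/x_1)).
Numerically x_2/x_1 = 0.27556, so x_1* = 42/(11.8 + 31.08·0.27556) = 2.0624 and x_2* = 0.27556·2.0624 = 0.5683.

x_2* = 0.5683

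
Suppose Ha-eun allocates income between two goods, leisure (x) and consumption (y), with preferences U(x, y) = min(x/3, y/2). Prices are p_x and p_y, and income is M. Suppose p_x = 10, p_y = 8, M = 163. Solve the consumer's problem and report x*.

x* = 10.6304

Leontief preferences: the optimum is at the kink where x/3 = y/2, i.e. y = (2/3)·x.
Budget: p_x·x + p_y·(2/3)·x = M, so (3·p_x + 2·p_y)·x = 3·M.
Demand: x*(p_x,p_y,M) = 3·M/(3·p_x + 2·p_y), y* = 2·M/(3·p_x + 2·p_y).
Here 3·10 + 2·8 = 46, giving x* = 10.6304.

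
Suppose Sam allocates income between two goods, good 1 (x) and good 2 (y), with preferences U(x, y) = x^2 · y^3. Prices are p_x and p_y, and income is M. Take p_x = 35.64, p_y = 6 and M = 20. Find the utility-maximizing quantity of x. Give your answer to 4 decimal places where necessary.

x* = 0.2245

Tangency: MRS = (2/3)·y/x = p_x/p_y.
So 2·p_y·y = 3·p_x·x; combined with the budget, a share 0.4 of income goes to x.
Demand: x*(p_x,p_y,M) = 0.4·M/p_x and y* = 0.6·M/p_y.
At p_x=35.64, p_y=6, M=20: x* = 0.4·20/35.64 = 0.2245.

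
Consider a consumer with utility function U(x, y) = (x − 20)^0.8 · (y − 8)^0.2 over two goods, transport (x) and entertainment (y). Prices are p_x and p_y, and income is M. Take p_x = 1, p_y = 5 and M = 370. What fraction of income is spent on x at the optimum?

Let x' = x−20, y' = y−8. MRS = 4·y'/x' = p_x/p_y.
Substituting into the budget: x* = 20 + 0.8·(M − 20·p_x − 8·p_y)/p_x, and y* = 8 + 0.2·(…)/p_y.
Discretionary income = 370 − 20·1 − 8·5 = 310; x* = 20 + 0.8·310/1 = 268; y* = 8 + 0.2·310/5 = 20.4.
Expenditure on x: 1·268 = 268; share = 0.7243.

share on x = 0.7243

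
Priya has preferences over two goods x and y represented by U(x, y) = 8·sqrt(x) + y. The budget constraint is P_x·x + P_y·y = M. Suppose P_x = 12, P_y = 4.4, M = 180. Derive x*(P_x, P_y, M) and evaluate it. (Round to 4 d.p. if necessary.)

x* = 2.1511

Solve: √x = 4·P_y/P_x, so x*(P_x,P_y) = (4·P_y/P_x)², and y* = (M − P_x·x*)/P_y.
Plugging in: x* = (4·4.4/12)² = 2.1511.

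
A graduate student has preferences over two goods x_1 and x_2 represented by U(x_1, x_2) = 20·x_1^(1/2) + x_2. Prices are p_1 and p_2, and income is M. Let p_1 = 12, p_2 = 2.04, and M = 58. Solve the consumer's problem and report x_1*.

x_1* = 2.89

Solve: √x_1 = 10·p_2/p_1, so x_1*(p_1,p_2) = (10·p_2/p_1)², and x_2* = (M − p_1·x_1*)/p_2.
Plugging in: x_1* = (10·2.04/12)² = 2.89.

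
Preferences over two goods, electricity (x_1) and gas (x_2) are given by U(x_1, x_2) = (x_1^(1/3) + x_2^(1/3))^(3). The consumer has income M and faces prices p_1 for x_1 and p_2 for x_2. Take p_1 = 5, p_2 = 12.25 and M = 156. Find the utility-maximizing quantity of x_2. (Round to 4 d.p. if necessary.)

MU_x_1 ∝ x_1^(-2/3), MU_x_2 ∝ x_2^(-2/3), so MRS = (x_2/x_1)^(2/3) = p_1/p_2.
Solve for the ratio: x_2/x_1 = [p_1/p_2]^(1.5).
Substitute x_2 = (x_2/x_1)·x_1 into the budget: x_1* = M/(p_1 + p_2·(x_2/x_1)).
Numerically x_2/x_1 = 0.260766, so x_1* = 156/(5 + 12.25·0.260766) = 19.0374 and x_2* = 0.260766·19.0374 = 4.9643.

x_2* = 4.9643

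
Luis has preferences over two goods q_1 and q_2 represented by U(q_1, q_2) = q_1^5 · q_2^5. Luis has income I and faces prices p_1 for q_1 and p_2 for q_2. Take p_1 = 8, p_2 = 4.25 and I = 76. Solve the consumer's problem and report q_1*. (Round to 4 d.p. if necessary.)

The MRS is q_2/q_1. Set MRS = p_1/p_2.
Rearranging, p_2·q_2 = p_1·q_1. Substituting into the budget gives p_1·q_1·(1 + 1) = I.
Demand: q_1*(p_1,p_2,I) = 0.5·I/p_1 and q_2* = 0.5·I/p_2.
At p_1=8, p_2=4.25, I=76: q_1* = 0.5·76/8 = 4.75.

q_1* = 4.75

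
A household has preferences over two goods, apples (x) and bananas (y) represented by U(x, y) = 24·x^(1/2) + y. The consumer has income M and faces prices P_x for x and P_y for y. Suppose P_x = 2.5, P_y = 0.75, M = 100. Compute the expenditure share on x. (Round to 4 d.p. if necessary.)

MU_x = 12/√x, MU_y = 1. Tangency: 12/√x = P_x/P_y.
Thus x* = (12·P_y/P_x)² — independent of M — with the rest of income spent on y.
Plugging in: x* = (12·0.75/2.5)² = 12.96, y* = 90.1333.
Expenditure on x: 2.5·12.96 = 32.4; share = 0.324.

share on x = 0.324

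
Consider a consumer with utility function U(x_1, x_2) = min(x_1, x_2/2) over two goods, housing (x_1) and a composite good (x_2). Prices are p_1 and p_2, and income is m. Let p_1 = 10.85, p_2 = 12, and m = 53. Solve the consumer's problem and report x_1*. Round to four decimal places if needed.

x_1* = 1.5208

Leontief preferences: the optimum is at the kink where x_1/1 = x_2/2, i.e. x_2 = 2·x_1.
Budget: p_1·x_1 + p_2·2·x_1 = m, so (p_1 + 2·p_2)·x_1 = m.
Demand: x_1*(p_1,p_2,m) = m/(p_1 + 2·p_2), x_2* = 2·m/(p_1 + 2·p_2).
Here 10.85 + 2·12 = 34.85, giving x_1* = 1.5208.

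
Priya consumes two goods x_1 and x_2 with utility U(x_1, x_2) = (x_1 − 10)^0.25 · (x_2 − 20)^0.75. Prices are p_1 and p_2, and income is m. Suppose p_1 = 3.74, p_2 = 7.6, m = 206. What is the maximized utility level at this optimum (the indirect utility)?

V = 1.4861

MRS = (1/3)·(x_2−20)/(x_1−10). Tangency with p_1/p_2 gives x_2−20 = 3·(p_1/p_2)·(x_1−10).
After buying the subsistence bundle (10, 20), a share 0.25 of the remaining income goes to x_1: x_1* = 10 + 0.25·(m − 10p_1 − 20p_2)/p_1.
Discretionary income = 206 − 10·3.74 − 20·7.6 = 16.6; x_1* = 10 + 0.25·16.6/3.74 = 11.1096; x_2* = 20 + 0.75·16.6/7.6 = 21.6382.
Utility at the optimum: U(11.1096, 21.6382) = 1.4861.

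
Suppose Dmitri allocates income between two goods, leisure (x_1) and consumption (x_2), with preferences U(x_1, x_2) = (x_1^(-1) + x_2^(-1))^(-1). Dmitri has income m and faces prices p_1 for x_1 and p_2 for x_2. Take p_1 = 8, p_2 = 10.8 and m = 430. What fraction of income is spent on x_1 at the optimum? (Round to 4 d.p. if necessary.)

share on x_1 = 0.4626

From the CES first-order condition, (x_2/x_1)^(2) = p_1/p_2.
Solve for the ratio: x_2/x_1 = [p_1/p_2]^(0.5).
Substitute x_2 = (x_2/x_1)·x_1 into the budget: x_1* = m/(p_1 + p_2·(x_2/x_1)).
Numerically x_2/x_1 = 0.860663, so x_1* = 430/(8 + 10.8·0.860663) = 24.8624 and x_2* = 0.860663·24.8624 = 21.3982.
Expenditure on x_1: 8·24.8624 = 198.8996; share = 0.4626.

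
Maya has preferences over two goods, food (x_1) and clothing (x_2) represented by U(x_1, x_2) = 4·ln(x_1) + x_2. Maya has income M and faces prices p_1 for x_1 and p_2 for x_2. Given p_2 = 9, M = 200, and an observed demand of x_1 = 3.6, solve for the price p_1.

MU_x_1 = 4/x_1, MU_x_2 = 1. Tangency: 4/x_1 = p_1/p_2.
So x_1*(p_1,p_2) = 4·p_2/p_1, independent of income; and x_2* = (M − 4·p_2)/p_2.
Set x_1* = 3.6 in the demand function and solve for p_1: p_1 = 10.

p_1 = 10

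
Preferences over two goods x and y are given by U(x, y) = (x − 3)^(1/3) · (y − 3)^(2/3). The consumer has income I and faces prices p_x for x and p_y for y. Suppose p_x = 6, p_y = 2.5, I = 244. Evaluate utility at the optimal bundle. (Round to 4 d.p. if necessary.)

V = 34.5414

MRS = (1/2)·(y−3)/(x−3). Tangency with p_x/p_y gives y−3 = 2·(p_x/p_y)·(x−3).
Substituting into the budget: x* = 3 + 1/3·(I − 3·p_x − 3·p_y)/p_x, and y* = 3 + 2/3·(…)/p_y.
Discretionary income = 244 − 3·6 − 3·2.5 = 218.5; x* = 3 + 1/3·218.5/6 = 15.1389; y* = 3 + 2/3·218.5/2.5 = 61.2667.
Utility at the optimum: U(15.1389, 61.2667) = 34.5414.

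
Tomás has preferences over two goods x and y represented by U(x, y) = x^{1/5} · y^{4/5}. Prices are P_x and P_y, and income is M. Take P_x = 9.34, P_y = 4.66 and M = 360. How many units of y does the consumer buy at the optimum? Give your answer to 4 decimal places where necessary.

y* = 61.8026

Demand: x*(P_x,P_y,M) = 0.2·M/P_x and y* = 0.8·M/P_y.
At P_x=9.34, P_y=4.66, M=360: y* = 0.8·360/4.66 = 61.8026.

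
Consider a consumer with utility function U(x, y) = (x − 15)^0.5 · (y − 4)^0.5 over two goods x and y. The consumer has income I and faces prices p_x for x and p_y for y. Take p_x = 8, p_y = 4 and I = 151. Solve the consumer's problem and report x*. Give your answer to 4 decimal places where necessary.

x* = 15.9375

Let x' = x−15, y' = y−4. MRS = y'/x' = p_x/p_y.
Substituting into the budget: x* = 15 + 0.5·(I − 15·p_x − 4·p_y)/p_x, and y* = 4 + 0.5·(…)/p_y.
Discretionary income = 151 − 15·8 − 4·4 = 15; x* = 15 + 0.5·15/8 = 15.9375.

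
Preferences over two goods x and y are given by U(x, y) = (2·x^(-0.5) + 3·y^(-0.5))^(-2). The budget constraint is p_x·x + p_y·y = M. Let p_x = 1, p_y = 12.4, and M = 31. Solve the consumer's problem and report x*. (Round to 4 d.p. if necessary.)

x* = 7.6866

MRS = MU_x/MU_y = (2/3)·(y/x)^(1.5). Set equal to p_x/p_y.
Solve for the ratio: y/x = [(3/2)·p_x/p_y]^(2/3).
Substitute y = (y/x)·x into the budget: x* = M/(p_x + p_y·(y/x)).
Numerically y/x = 0.244594, so x* = 31/(1 + 12.4·0.244594) = 7.6866.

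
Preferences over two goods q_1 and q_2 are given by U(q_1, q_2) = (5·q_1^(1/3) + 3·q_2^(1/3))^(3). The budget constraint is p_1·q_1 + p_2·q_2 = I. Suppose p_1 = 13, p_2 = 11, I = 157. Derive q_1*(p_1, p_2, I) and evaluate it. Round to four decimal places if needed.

q_1* = 8.0232

With the ratio pinned down, the budget gives q_1* = I/(p_1 + p_2·(q_2/q_1)) and q_2* = (q_2/q_1)·q_1*.
Numerically q_2/q_1 = 0.597108, so q_1* = 157/(13 + 11·0.597108) = 8.0232.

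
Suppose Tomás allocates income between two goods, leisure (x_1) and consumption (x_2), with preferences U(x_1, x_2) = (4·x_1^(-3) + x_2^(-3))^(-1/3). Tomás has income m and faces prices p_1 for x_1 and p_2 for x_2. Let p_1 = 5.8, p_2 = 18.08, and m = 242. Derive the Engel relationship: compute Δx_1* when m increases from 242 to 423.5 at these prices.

With the ratio pinned down, the budget gives x_1* = m/(p_1 + p_2·(x_2/x_1)) and x_2* = (x_2/x_1)·x_1*.
Numerically x_2/x_1 = 0.53216, so x_1* = 242/(5.8 + 18.08·0.53216) = 15.6924.
At m' = 423.5: x_1* = 27.4617. Change: 27.4617 − 15.6924 = 11.7693.

Δx_1* = 11.7693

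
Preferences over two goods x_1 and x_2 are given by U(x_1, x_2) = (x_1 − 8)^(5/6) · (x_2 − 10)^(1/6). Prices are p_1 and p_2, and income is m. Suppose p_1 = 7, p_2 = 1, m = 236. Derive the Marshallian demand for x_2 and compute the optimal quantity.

Substituting into the budget: x_1* = 8 + 5/6·(m − 8·p_1 − 10·p_2)/p_1, and x_2* = 10 + 1/6·(…)/p_2.
Discretionary income = 236 − 8·7 − 10·1 = 170; x_2* = 10 + 1/6·170/1 = 38.3333.

x_2* = 38.3333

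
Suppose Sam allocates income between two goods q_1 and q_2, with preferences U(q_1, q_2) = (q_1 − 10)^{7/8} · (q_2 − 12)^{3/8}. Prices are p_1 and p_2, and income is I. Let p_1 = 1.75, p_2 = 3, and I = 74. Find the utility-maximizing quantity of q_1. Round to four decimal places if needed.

MRS = (7/3)·(q_2−12)/(q_1−10). Tangency with p_1/p_2 gives q_2−12 = (3/7)·(p_1/p_2)·(q_1−10).
After buying the subsistence bundle (10, 12), a share 0.7 of the remaining income goes to q_1: q_1* = 10 + 0.7·(I − 10p_1 − 12p_2)/p_1.
Discretionary income = 74 − 10·1.75 − 12·3 = 20.5; q_1* = 10 + 0.7·20.5/1.75 = 18.2.

q_1* = 18.2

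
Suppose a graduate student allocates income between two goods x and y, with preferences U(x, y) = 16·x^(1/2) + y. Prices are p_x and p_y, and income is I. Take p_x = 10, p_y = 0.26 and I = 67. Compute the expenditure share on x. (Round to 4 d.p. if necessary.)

Utility is quasi-linear in y; the FOC for x is 8/√x = p_x/p_y.
Thus x* = (8·p_y/p_x)² — independent of I — with the rest of income spent on y.
Plugging in: x* = (8·0.26/10)² = 0.0433, y* = 256.0283.
Expenditure on x: 10·0.0433 = 0.4326; share = 0.0065.

share on x = 0.0065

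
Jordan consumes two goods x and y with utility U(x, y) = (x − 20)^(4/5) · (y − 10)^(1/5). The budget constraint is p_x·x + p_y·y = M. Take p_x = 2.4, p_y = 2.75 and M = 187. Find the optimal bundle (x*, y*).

x* = 57.1667, y* = 18.1091

This is Cobb-Douglas in (x−20, y−10): tangency gives 0.8·p_y·(y−10) = 0.2·p_x·(x−20).
Substituting into the budget: x* = 20 + 0.8·(M − 20·p_x − 10·p_y)/p_x, and y* = 10 + 0.2·(…)/p_y.
Discretionary income = 187 − 20·2.4 − 10·2.75 = 111.5; x* = 20 + 0.8·111.5/2.4 = 57.1667; y* = 10 + 0.2·111.5/2.75 = 18.1091.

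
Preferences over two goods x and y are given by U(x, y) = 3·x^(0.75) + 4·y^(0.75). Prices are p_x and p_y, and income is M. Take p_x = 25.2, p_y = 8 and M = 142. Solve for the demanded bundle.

x* = 0.0565, y* = 17.5721

From the CES first-order condition, (3/4)·(y/x)^(0.25) = p_x/p_y.
Solve for the ratio: y/x = [(4/3)·p_x/p_y]^(4).
Substitute y = (y/x)·x into the budget: x* = M/(p_x + p_y·(y/x)).
Numerically y/x = 311.1696, so x* = 142/(25.2 + 8·311.1696) = 0.0565 and y* = 311.1696·0.0565 = 17.5721.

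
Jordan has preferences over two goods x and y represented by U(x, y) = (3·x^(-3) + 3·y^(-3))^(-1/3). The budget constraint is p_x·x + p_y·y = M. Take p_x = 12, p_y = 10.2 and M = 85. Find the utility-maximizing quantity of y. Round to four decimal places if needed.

MRS = MU_x/MU_y = (y/x)^(4). Set equal to p_x/p_y.
Solve for the ratio: y/x = [p_x/p_y]^(0.25).
With the ratio pinned down, the budget gives x* = M/(p_x + p_y·(y/x)) and y* = (y/x)·x*.
Numerically y/x = 1.041466, so x* = 85/(12 + 10.2·1.041466) = 3.7572 and y* = 1.041466·3.7572 = 3.913.

y* = 3.913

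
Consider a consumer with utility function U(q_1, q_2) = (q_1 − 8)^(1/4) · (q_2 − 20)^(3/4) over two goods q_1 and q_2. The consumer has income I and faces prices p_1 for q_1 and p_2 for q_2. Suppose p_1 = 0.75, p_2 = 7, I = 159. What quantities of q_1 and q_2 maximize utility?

q_1* = 12.3333, q_2* = 21.3929

Substituting into the budget: q_1* = 8 + 0.25·(I − 8·p_1 − 20·p_2)/p_1, and q_2* = 20 + 0.75·(…)/p_2.
Discretionary income = 159 − 8·0.75 − 20·7 = 13; q_1* = 8 + 0.25·13/0.75 = 12.3333; q_2* = 20 + 0.75·13/7 = 21.3929.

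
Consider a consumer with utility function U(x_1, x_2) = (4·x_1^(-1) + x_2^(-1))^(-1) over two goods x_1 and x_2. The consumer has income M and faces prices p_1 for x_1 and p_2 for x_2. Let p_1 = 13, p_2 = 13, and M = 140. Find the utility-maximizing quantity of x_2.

From the CES first-order condition, 4·(x_2/x_1)^(2) = p_1/p_2.
Solve for the ratio: x_2/x_1 = [(1/4)·p_1/p_2]^(0.5).
With the ratio pinned down, the budget gives x_1* = M/(p_1 + p_2·(x_2/x_1)) and x_2* = (x_2/x_1)·x_1*.
Numerically x_2/x_1 = 0.5, so x_1* = 140/(13 + 13·0.5) = 7.1795 and x_2* = 0.5·7.1795 = 3.5897.

x_2* = 3.5897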